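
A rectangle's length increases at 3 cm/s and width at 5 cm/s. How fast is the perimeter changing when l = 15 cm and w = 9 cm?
16 cm/s

P = 2(l + w)
dP/dt = 2(dl/dt + dw/dt) = 2(3 + 5) = 16 cm/s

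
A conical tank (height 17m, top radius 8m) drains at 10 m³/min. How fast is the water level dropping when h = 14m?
1445/(6272π) ≈ 0.07334 m/min

r/h = 8/17, so r = (8/17)h
V = (1/3)πr²h = (1/3)π((8/17)h)²h = (64/867)πh³
dV/dh = (64/289)πh²
dh/dt = (dV/dt)/(dV/dh) = -10/((64/289)π·14²) = -1445/(6272π) m/min
The level is dropping at 1445/(6272π) ≈ 0.07334 m/min.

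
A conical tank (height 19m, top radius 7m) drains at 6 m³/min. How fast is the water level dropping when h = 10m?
1083/(2450π) ≈ 0.1407 m/min

r/h = 7/19, so r = (7/19)h
V = (1/3)πr²h = (1/3)π((7/19)h)²h = (49/1083)πh³
dV/dh = (49/361)πh²
dh/dt = (dV/dt)/(dV/dh) = -6/((49/361)π·10²) = -1083/(2450π) m/min
The level is dropping at 1083/(2450π) ≈ 0.1407 m/min.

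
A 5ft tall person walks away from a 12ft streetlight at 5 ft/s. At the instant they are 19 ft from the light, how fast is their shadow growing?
25/7 ft/s

By similar triangles: 12/(x+s) = 5/s
Solving: s = 5x/7
ds/dt = 5/7 · dx/dt = 5/7 · 5 = 25/7 ft/s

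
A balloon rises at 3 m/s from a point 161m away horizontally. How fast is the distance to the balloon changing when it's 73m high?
219√2/250 ≈ 1.239 m/s

z² = 161² + y²
z = √(161² + 73²) = 125√2
dz/dt = y/z · dy/dt = 73/(125√2) · 3 = 219√2/250 ≈ 1.239 m/s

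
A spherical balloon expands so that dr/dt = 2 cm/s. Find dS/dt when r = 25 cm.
400π cm²/s

S = 4πr²
dS/dt = dS/dr · dr/dt = 8πr · 2
At r = 25: dS/dt = 400π cm²/s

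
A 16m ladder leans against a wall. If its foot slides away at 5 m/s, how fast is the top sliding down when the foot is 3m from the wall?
15√247/247 ≈ 0.9544 m/s

x² + y² = 16²
2x·dx/dt + 2y·dy/dt = 0
dy/dt = -x/y · dx/dt = -3/√247 · 5 = -15√247/247 m/s
The top is descending at 15√247/247 ≈ 0.9544 m/s.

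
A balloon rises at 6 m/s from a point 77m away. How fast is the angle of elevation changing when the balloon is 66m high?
0.04492 rad/s

tan(θ) = y/77
sec²(θ) · dθ/dt = (1/77) · dy/dt
dθ/dt = cos²(θ)/77 · 6 = 77/(77² + 66²) · 6
dθ/dt = 0.04492 rad/s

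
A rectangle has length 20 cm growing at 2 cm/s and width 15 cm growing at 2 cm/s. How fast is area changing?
70 cm²/s

A = lw
dA/dt = w·dl/dt + l·dw/dt = 15·2 + 20·2 = 70 cm²/s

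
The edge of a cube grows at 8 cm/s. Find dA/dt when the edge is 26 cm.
2496 cm²/s

A = 6s²
dA/dt = 12s · ds/dt = 12·26·8 = 2496 cm²/s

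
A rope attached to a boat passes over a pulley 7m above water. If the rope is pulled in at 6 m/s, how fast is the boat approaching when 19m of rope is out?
19√78/26 ≈ 6.454 m/s

rope² = x² + 7²
x = √(19² - 7²) = 2√78
dx/dt = (rope/x) · d(rope)/dt = (19/(2√78)) · (-6) = -19√78/26 m/s
The boat approaches at 19√78/26 ≈ 6.454 m/s.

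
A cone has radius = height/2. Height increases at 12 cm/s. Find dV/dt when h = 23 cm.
1587π cm³/s

V = (1/3)π(h/2)²h = πh³/12
dV/dt = πh²/4 · 12
At h = 23: dV/dt = 1587π cm³/s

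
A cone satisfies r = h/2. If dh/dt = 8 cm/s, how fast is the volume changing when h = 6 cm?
72π cm³/s

V = (1/3)π(h/2)²h = πh³/12
dV/dt = πh²/4 · 8
At h = 6: dV/dt = 72π cm³/s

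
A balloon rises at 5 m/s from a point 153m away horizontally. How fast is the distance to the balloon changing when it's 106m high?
106√205/533 ≈ 2.847 m/s

z² = 153² + y²
z = √(153² + 106²) = 13√205
dz/dt = y/z · dy/dt = 106/(13√205) · 5 = 106√205/533 ≈ 2.847 m/s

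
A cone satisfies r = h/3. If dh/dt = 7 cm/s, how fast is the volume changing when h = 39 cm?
1183π cm³/s

V = (1/3)π(h/3)²h = πh³/27
dV/dt = πh²/9 · 7
At h = 39: dV/dt = 1183π cm³/s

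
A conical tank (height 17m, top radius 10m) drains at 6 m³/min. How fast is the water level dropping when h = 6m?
289/(600π) ≈ 0.1533 m/min

r/h = 10/17, so r = (10/17)h
V = (1/3)πr²h = (1/3)π((10/17)h)²h = (100/867)πh³
dV/dh = (100/289)πh²
dh/dt = (dV/dt)/(dV/dh) = -6/((100/289)π·6²) = -289/(600π) m/min
The level is dropping at 289/(600π) ≈ 0.1533 m/min.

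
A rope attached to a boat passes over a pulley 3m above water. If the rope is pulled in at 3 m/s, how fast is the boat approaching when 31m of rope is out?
93√238/476 ≈ 3.014 m/s

rope² = x² + 3²
x = √(31² - 3²) = 2√238
dx/dt = (rope/x) · d(rope)/dt = (31/(2√238)) · (-3) = -93√238/476 m/s
The boat approaches at 93√238/476 ≈ 3.014 m/s.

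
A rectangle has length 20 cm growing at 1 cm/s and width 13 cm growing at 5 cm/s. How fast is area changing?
113 cm²/s

A = lw
dA/dt = w·dl/dt + l·dw/dt = 13·1 + 20·5 = 113 cm²/s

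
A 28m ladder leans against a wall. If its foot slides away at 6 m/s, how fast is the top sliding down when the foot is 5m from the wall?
10√759/253 ≈ 1.089 m/s

x² + y² = 28²
2x·dx/dt + 2y·dy/dt = 0
dy/dt = -x/y · dx/dt = -5/√759 · 6 = -10√759/253 m/s
The top is descending at 10√759/253 ≈ 1.089 m/s.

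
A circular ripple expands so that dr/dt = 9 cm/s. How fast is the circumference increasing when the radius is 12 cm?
18π cm/s

C = 2πr
dC/dt = 2π · dr/dt = 2π · 9 = 18π cm/s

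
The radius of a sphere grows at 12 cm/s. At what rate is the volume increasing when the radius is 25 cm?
30000π cm³/s

V = (4/3)πr³
dV/dt = dV/dr · dr/dt = 4πr² · 12
At r = 25: dV/dt = 30000π cm³/s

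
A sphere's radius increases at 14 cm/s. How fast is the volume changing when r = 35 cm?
68600π cm³/s

V = (4/3)πr³
dV/dt = dV/dr · dr/dt = 4πr² · 14
At r = 35: dV/dt = 68600π cm³/s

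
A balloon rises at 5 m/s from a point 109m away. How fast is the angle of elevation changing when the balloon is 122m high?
0.020362 rad/s

tan(θ) = y/109
sec²(θ) · dθ/dt = (1/109) · dy/dt
dθ/dt = cos²(θ)/109 · 5 = 109/(109² + 122²) · 5
dθ/dt = 0.020362 rad/s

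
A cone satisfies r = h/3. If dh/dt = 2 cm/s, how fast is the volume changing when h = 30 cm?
200π cm³/s

V = (1/3)π(h/3)²h = πh³/27
dV/dt = πh²/9 · 2
At h = 30: dV/dt = 200π cm³/s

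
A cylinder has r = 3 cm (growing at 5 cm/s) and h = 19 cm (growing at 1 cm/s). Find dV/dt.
579π cm³/s

V = πr²h
dV/dt = 2πrh·dr/dt + πr²·dh/dt
= 2π(3)(19)(5) + π(3)²(1)
= 579π cm³/s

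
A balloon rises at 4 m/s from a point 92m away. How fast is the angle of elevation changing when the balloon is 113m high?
0.017332 rad/s

tan(θ) = y/92
sec²(θ) · dθ/dt = (1/92) · dy/dt
dθ/dt = cos²(θ)/92 · 4 = 92/(92² + 113²) · 4
dθ/dt = 0.017332 rad/s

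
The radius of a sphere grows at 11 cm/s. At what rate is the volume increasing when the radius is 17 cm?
12716π cm³/s

V = (4/3)πr³
dV/dt = dV/dr · dr/dt = 4πr² · 11
At r = 17: dV/dt = 12716π cm³/s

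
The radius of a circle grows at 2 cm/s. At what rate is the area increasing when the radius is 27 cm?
108π cm²/s

A = πr²
dA/dt = 2πr · dr/dt = 2π(27)(2) = 108π cm²/s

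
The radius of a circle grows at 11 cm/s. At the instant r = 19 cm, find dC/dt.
22π cm/s

C = 2πr
dC/dt = 2π · dr/dt = 2π · 11 = 22π cm/s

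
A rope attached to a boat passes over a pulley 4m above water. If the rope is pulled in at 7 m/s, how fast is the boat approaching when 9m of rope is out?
63√65/65 ≈ 7.814 m/s

rope² = x² + 4²
x = √(9² - 4²) = √65
dx/dt = (rope/x) · d(rope)/dt = (9/√65) · (-7) = -63√65/65 m/s
The boat approaches at 63√65/65 ≈ 7.814 m/s.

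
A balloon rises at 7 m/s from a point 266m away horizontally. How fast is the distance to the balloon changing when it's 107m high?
749√82205/82205 ≈ 2.612 m/s

z² = 266² + y²
z = √(266² + 107²) = √82205
dz/dt = y/z · dy/dt = 107/√82205 · 7 = 749√82205/82205 ≈ 2.612 m/s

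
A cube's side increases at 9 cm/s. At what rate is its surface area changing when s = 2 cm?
216 cm²/s

A = 6s²
dA/dt = 12s · ds/dt = 12·2·9 = 216 cm²/s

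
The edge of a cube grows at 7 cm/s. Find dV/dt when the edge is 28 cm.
16464 cm³/s

V = s³
dV/dt = 3s² · ds/dt = 3·28²·7 = 16464 cm³/s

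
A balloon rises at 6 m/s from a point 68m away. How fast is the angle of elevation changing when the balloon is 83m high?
0.035438 rad/s

tan(θ) = y/68
sec²(θ) · dθ/dt = (1/68) · dy/dt
dθ/dt = cos²(θ)/68 · 6 = 68/(68² + 83²) · 6
dθ/dt = 0.035438 rad/s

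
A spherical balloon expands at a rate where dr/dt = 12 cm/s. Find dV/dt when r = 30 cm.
43200π cm³/s

V = (4/3)πr³
dV/dt = dV/dr · dr/dt = 4πr² · 12
At r = 30: dV/dt = 43200π cm³/s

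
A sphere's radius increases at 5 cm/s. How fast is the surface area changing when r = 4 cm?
160π cm²/s

S = 4πr²
dS/dt = dS/dr · dr/dt = 8πr · 5
At r = 4: dS/dt = 160π cm²/s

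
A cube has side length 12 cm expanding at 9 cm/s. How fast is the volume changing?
3888 cm³/s

V = s³
dV/dt = 3s² · ds/dt = 3·12²·9 = 3888 cm³/s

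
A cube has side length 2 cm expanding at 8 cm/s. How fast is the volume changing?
96 cm³/s

V = s³
dV/dt = 3s² · ds/dt = 3·2²·8 = 96 cm³/s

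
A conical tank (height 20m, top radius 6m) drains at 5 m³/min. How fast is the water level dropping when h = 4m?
125/(36π) ≈ 1.105 m/min

r/h = 6/20, so r = (3/10)h
V = (1/3)πr²h = (1/3)π((3/10)h)²h = (3/100)πh³
dV/dh = (9/100)πh²
dh/dt = (dV/dt)/(dV/dh) = -5/((9/100)π·4²) = -125/(36π) m/min
The level is dropping at 125/(36π) ≈ 1.105 m/min.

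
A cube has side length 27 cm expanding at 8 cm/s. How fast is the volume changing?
17496 cm³/s

V = s³
dV/dt = 3s² · ds/dt = 3·27²·8 = 17496 cm³/s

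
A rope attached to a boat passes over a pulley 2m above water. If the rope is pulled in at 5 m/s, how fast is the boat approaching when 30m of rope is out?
75√14/56 ≈ 5.011 m/s

rope² = x² + 2²
x = √(30² - 2²) = 8√14
dx/dt = (rope/x) · d(rope)/dt = (30/(8√14)) · (-5) = -75√14/56 m/s
The boat approaches at 75√14/56 ≈ 5.011 m/s.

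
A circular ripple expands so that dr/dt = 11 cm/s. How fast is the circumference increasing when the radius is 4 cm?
22π cm/s

C = 2πr
dC/dt = 2π · dr/dt = 2π · 11 = 22π cm/s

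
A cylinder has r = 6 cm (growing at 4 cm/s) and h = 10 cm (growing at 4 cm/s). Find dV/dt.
624π cm³/s

V = πr²h
dV/dt = 2πrh·dr/dt + πr²·dh/dt
= 2π(6)(10)(4) + π(6)²(4)
= 624π cm³/s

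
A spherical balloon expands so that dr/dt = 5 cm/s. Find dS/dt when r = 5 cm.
200π cm²/s

S = 4πr²
dS/dt = dS/dr · dr/dt = 8πr · 5
At r = 5: dS/dt = 200π cm²/s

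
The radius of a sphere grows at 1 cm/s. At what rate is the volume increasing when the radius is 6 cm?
144π cm³/s

V = (4/3)πr³
dV/dt = dV/dr · dr/dt = 4πr² · 1
At r = 6: dV/dt = 144π cm³/s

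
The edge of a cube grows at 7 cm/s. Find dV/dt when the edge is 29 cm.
17661 cm³/s

V = s³
dV/dt = 3s² · ds/dt = 3·29²·7 = 17661 cm³/s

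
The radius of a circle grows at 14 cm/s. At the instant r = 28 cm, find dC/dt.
28π cm/s

C = 2πr
dC/dt = 2π · dr/dt = 2π · 14 = 28π cm/s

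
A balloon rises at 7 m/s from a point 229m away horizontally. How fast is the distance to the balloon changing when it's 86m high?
602√59837/59837 ≈ 2.461 m/s

z² = 229² + y²
z = √(229² + 86²) = √59837
dz/dt = y/z · dy/dt = 86/√59837 · 7 = 602√59837/59837 ≈ 2.461 m/s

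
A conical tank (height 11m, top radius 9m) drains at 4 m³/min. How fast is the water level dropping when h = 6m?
121/(729π) ≈ 0.05283 m/min

r/h = 9/11, so r = (9/11)h
V = (1/3)πr²h = (1/3)π((9/11)h)²h = (27/121)πh³
dV/dh = (81/121)πh²
dh/dt = (dV/dt)/(dV/dh) = -4/((81/121)π·6²) = -121/(729π) m/min
The level is dropping at 121/(729π) ≈ 0.05283 m/min.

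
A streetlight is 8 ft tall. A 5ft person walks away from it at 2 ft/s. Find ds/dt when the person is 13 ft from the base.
10/3 ft/s

By similar triangles: 8/(x+s) = 5/s
Solving: s = 5x/3
ds/dt = 5/3 · dx/dt = 5/3 · 2 = 10/3 ft/s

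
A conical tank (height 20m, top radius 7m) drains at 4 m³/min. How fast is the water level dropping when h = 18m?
400/(3969π) ≈ 0.03208 m/min

r/h = 7/20, so r = (7/20)h
V = (1/3)πr²h = (1/3)π((7/20)h)²h = (49/1200)πh³
dV/dh = (49/400)πh²
dh/dt = (dV/dt)/(dV/dh) = -4/((49/400)π·18²) = -400/(3969π) m/min
The level is dropping at 400/(3969π) ≈ 0.03208 m/min.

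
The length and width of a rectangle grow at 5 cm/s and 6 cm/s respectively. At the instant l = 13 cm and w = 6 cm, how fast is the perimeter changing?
22 cm/s

P = 2(l + w)
dP/dt = 2(dl/dt + dw/dt) = 2(5 + 6) = 22 cm/s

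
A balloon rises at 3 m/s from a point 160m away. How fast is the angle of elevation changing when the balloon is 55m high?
0.016769 rad/s

tan(θ) = y/160
sec²(θ) · dθ/dt = (1/160) · dy/dt
dθ/dt = cos²(θ)/160 · 3 = 160/(160² + 55²) · 3
dθ/dt = 0.016769 rad/s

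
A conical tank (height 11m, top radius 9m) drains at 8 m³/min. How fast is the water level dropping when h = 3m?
968/(729π) ≈ 0.4227 m/min

r/h = 9/11, so r = (9/11)h
V = (1/3)πr²h = (1/3)π((9/11)h)²h = (27/121)πh³
dV/dh = (81/121)πh²
dh/dt = (dV/dt)/(dV/dh) = -8/((81/121)π·3²) = -968/(729π) m/min
The level is dropping at 968/(729π) ≈ 0.4227 m/min.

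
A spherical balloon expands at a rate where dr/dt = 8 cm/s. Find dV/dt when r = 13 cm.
5408π cm³/s

V = (4/3)πr³
dV/dt = dV/dr · dr/dt = 4πr² · 8
At r = 13: dV/dt = 5408π cm³/s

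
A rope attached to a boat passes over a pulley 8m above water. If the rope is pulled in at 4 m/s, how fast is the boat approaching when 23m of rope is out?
92√465/465 ≈ 4.266 m/s

rope² = x² + 8²
x = √(23² - 8²) = √465
dx/dt = (rope/x) · d(rope)/dt = (23/√465) · (-4) = -92√465/465 m/s
The boat approaches at 92√465/465 ≈ 4.266 m/s.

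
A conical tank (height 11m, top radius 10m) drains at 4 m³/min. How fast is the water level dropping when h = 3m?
121/(225π) ≈ 0.1712 m/min

r/h = 10/11, so r = (10/11)h
V = (1/3)πr²h = (1/3)π((10/11)h)²h = (100/363)πh³
dV/dh = (100/121)πh²
dh/dt = (dV/dt)/(dV/dh) = -4/((100/121)π·3²) = -121/(225π) m/min
The level is dropping at 121/(225π) ≈ 0.1712 m/min.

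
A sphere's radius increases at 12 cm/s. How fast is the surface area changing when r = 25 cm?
2400π cm²/s

S = 4πr²
dS/dt = dS/dr · dr/dt = 8πr · 12
At r = 25: dS/dt = 2400π cm²/s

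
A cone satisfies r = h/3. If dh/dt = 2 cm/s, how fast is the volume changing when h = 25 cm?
1250π/9 cm³/s

V = (1/3)π(h/3)²h = πh³/27
dV/dt = πh²/9 · 2
At h = 25: dV/dt = 1250π/9 cm³/s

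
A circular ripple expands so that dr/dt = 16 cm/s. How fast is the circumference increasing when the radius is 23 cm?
32π cm/s

C = 2πr
dC/dt = 2π · dr/dt = 2π · 16 = 32π cm/s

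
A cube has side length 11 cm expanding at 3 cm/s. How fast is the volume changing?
1089 cm³/s

V = s³
dV/dt = 3s² · ds/dt = 3·11²·3 = 1089 cm³/s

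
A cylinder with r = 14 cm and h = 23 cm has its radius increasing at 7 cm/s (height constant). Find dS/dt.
714π cm²/s

S = 2πrh + 2πr² (lateral + bases)
dS/dt = (2πh + 4πr)·dr/dt = (2π·23 + 4π·14)·7
= 714π cm²/s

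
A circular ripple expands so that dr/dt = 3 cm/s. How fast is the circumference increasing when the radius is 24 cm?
6π cm/s

C = 2πr
dC/dt = 2π · dr/dt = 2π · 3 = 6π cm/s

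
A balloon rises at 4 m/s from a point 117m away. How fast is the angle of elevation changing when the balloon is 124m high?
0.016102 rad/s

tan(θ) = y/117
sec²(θ) · dθ/dt = (1/117) · dy/dt
dθ/dt = cos²(θ)/117 · 4 = 117/(117² + 124²) · 4
dθ/dt = 0.016102 rad/s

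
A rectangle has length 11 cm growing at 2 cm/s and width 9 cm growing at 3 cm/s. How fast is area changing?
51 cm²/s

A = lw
dA/dt = w·dl/dt + l·dw/dt = 9·2 + 11·3 = 51 cm²/s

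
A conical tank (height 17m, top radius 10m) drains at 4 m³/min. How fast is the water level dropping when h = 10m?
289/(2500π) ≈ 0.0368 m/min

r/h = 10/17, so r = (10/17)h
V = (1/3)πr²h = (1/3)π((10/17)h)²h = (100/867)πh³
dV/dh = (100/289)πh²
dh/dt = (dV/dt)/(dV/dh) = -4/((100/289)π·10²) = -289/(2500π) m/min
The level is dropping at 289/(2500π) ≈ 0.0368 m/min.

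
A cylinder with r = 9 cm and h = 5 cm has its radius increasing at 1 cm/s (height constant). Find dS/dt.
46π cm²/s

S = 2πrh + 2πr² (lateral + bases)
dS/dt = (2πh + 4πr)·dr/dt = (2π·5 + 4π·9)·1
= 46π cm²/s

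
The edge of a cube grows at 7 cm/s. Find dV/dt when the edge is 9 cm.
1701 cm³/s

V = s³
dV/dt = 3s² · ds/dt = 3·9²·7 = 1701 cm³/s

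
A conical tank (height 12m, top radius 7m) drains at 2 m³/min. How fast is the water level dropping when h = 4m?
18/(49π) ≈ 0.1169 m/min

r/h = 7/12, so r = (7/12)h
V = (1/3)πr²h = (1/3)π((7/12)h)²h = (49/432)πh³
dV/dh = (49/144)πh²
dh/dt = (dV/dt)/(dV/dh) = -2/((49/144)π·4²) = -18/(49π) m/min
The level is dropping at 18/(49π) ≈ 0.1169 m/min.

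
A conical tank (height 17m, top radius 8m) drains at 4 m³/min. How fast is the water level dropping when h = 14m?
289/(3136π) ≈ 0.02933 m/min

r/h = 8/17, so r = (8/17)h
V = (1/3)πr²h = (1/3)π((8/17)h)²h = (64/867)πh³
dV/dh = (64/289)πh²
dh/dt = (dV/dt)/(dV/dh) = -4/((64/289)π·14²) = -289/(3136π) m/min
The level is dropping at 289/(3136π) ≈ 0.02933 m/min.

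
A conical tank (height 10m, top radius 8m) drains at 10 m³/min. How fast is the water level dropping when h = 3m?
125/(72π) ≈ 0.5526 m/min

r/h = 8/10, so r = (4/5)h
V = (1/3)πr²h = (1/3)π((4/5)h)²h = (16/75)πh³
dV/dh = (16/25)πh²
dh/dt = (dV/dt)/(dV/dh) = -10/((16/25)π·3²) = -125/(72π) m/min
The level is dropping at 125/(72π) ≈ 0.5526 m/min.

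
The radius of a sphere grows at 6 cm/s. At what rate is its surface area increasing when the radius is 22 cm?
1056π cm²/s

S = 4πr²
dS/dt = dS/dr · dr/dt = 8πr · 6
At r = 22: dS/dt = 1056π cm²/s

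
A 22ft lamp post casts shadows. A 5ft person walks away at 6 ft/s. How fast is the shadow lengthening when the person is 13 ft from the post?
30/17 ft/s

By similar triangles: 22/(x+s) = 5/s
Solving: s = 5x/17
ds/dt = 5/17 · dx/dt = 5/17 · 6 = 30/17 ft/s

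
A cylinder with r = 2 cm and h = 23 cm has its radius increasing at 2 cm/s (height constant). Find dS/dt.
108π cm²/s

S = 2πrh + 2πr² (lateral + bases)
dS/dt = (2πh + 4πr)·dr/dt = (2π·23 + 4π·2)·2
= 108π cm²/s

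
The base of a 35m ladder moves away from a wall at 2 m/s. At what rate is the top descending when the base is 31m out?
31√66/66 ≈ 3.816 m/s

x² + y² = 35²
2x·dx/dt + 2y·dy/dt = 0
dy/dt = -x/y · dx/dt = -31/(2√66) · 2 = -31√66/66 m/s
The top is descending at 31√66/66 ≈ 3.816 m/s.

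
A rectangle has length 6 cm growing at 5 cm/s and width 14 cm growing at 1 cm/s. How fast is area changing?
76 cm²/s

A = lw
dA/dt = w·dl/dt + l·dw/dt = 14·5 + 6·1 = 76 cm²/s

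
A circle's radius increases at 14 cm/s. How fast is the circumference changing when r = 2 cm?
28π cm/s

C = 2πr
dC/dt = 2π · dr/dt = 2π · 14 = 28π cm/s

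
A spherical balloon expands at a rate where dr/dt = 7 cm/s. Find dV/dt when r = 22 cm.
13552π cm³/s

V = (4/3)πr³
dV/dt = dV/dr · dr/dt = 4πr² · 7
At r = 22: dV/dt = 13552π cm³/s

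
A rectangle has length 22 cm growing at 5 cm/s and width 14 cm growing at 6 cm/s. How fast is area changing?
202 cm²/s

A = lw
dA/dt = w·dl/dt + l·dw/dt = 14·5 + 22·6 = 202 cm²/s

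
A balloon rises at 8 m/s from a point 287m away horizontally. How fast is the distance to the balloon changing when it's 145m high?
580√103394/51697 ≈ 3.608 m/s

z² = 287² + y²
z = √(287² + 145²) = √103394
dz/dt = y/z · dy/dt = 145/√103394 · 8 = 580√103394/51697 ≈ 3.608 m/s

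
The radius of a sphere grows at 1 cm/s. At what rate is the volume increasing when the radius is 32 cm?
4096π cm³/s

V = (4/3)πr³
dV/dt = dV/dr · dr/dt = 4πr² · 1
At r = 32: dV/dt = 4096π cm³/s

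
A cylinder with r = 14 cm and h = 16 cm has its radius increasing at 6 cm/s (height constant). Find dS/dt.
528π cm²/s

S = 2πrh + 2πr² (lateral + bases)
dS/dt = (2πh + 4πr)·dr/dt = (2π·16 + 4π·14)·6
= 528π cm²/s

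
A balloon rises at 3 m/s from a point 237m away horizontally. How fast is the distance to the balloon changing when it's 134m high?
402√2965/14825 ≈ 1.477 m/s

z² = 237² + y²
z = √(237² + 134²) = 5√2965
dz/dt = y/z · dy/dt = 134/(5√2965) · 3 = 402√2965/14825 ≈ 1.477 m/s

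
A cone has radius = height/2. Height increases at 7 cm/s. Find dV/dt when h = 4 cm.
28π cm³/s

V = (1/3)π(h/2)²h = πh³/12
dV/dt = πh²/4 · 7
At h = 4: dV/dt = 28π cm³/s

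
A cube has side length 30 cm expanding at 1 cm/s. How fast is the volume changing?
2700 cm³/s

V = s³
dV/dt = 3s² · ds/dt = 3·30²·1 = 2700 cm³/s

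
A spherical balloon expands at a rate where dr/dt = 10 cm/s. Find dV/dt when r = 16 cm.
10240π cm³/s

V = (4/3)πr³
dV/dt = dV/dr · dr/dt = 4πr² · 10
At r = 16: dV/dt = 10240π cm³/s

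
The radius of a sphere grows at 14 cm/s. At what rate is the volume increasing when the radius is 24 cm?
32256π cm³/s

V = (4/3)πr³
dV/dt = dV/dr · dr/dt = 4πr² · 14
At r = 24: dV/dt = 32256π cm³/s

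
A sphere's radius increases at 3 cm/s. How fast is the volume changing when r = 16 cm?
3072π cm³/s

V = (4/3)πr³
dV/dt = dV/dr · dr/dt = 4πr² · 3
At r = 16: dV/dt = 3072π cm³/s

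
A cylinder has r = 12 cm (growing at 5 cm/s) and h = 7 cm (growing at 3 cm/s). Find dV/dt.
1272π cm³/s

V = πr²h
dV/dt = 2πrh·dr/dt + πr²·dh/dt
= 2π(12)(7)(5) + π(12)²(3)
= 1272π cm³/s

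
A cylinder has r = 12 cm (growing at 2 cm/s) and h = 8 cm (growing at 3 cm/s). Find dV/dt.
816π cm³/s

V = πr²h
dV/dt = 2πrh·dr/dt + πr²·dh/dt
= 2π(12)(8)(2) + π(12)²(3)
= 816π cm³/s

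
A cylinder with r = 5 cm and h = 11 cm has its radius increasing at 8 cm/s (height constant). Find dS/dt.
336π cm²/s

S = 2πrh + 2πr² (lateral + bases)
dS/dt = (2πh + 4πr)·dr/dt = (2π·11 + 4π·5)·8
= 336π cm²/s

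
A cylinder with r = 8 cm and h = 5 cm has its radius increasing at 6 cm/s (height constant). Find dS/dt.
252π cm²/s

S = 2πrh + 2πr² (lateral + bases)
dS/dt = (2πh + 4πr)·dr/dt = (2π·5 + 4π·8)·6
= 252π cm²/s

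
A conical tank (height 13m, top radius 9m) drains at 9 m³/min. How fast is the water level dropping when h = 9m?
169/(729π) ≈ 0.07379 m/min

r/h = 9/13, so r = (9/13)h
V = (1/3)πr²h = (1/3)π((9/13)h)²h = (27/169)πh³
dV/dh = (81/169)πh²
dh/dt = (dV/dt)/(dV/dh) = -9/((81/169)π·9²) = -169/(729π) m/min
The level is dropping at 169/(729π) ≈ 0.07379 m/min.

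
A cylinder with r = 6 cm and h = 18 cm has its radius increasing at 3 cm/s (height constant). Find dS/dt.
180π cm²/s

S = 2πrh + 2πr² (lateral + bases)
dS/dt = (2πh + 4πr)·dr/dt = (2π·18 + 4π·6)·3
= 180π cm²/s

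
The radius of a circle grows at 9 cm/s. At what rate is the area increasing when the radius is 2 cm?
36π cm²/s

A = πr²
dA/dt = 2πr · dr/dt = 2π(2)(9) = 36π cm²/s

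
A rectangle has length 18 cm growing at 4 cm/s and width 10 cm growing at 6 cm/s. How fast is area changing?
148 cm²/s

A = lw
dA/dt = w·dl/dt + l·dw/dt = 10·4 + 18·6 = 148 cm²/s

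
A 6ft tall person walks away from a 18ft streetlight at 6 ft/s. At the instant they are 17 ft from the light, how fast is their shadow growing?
3 ft/s

By similar triangles: 18/(x+s) = 6/s
Solving: s = 6x/12
ds/dt = 6/12 · dx/dt = 1/2 · 6 = 3 ft/s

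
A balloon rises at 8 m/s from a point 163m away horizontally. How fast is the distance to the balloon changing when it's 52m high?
416√29273/29273 ≈ 2.431 m/s

z² = 163² + y²
z = √(163² + 52²) = √29273
dz/dt = y/z · dy/dt = 52/√29273 · 8 = 416√29273/29273 ≈ 2.431 m/s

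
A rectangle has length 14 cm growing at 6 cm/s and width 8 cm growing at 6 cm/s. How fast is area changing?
132 cm²/s

A = lw
dA/dt = w·dl/dt + l·dw/dt = 8·6 + 14·6 = 132 cm²/s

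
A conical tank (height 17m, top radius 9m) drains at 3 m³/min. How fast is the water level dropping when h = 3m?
289/(243π) ≈ 0.3786 m/min

r/h = 9/17, so r = (9/17)h
V = (1/3)πr²h = (1/3)π((9/17)h)²h = (27/289)πh³
dV/dh = (81/289)πh²
dh/dt = (dV/dt)/(dV/dh) = -3/((81/289)π·3²) = -289/(243π) m/min
The level is dropping at 289/(243π) ≈ 0.3786 m/min.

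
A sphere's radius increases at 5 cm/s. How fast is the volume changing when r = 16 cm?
5120π cm³/s

V = (4/3)πr³
dV/dt = dV/dr · dr/dt = 4πr² · 5
At r = 16: dV/dt = 5120π cm³/s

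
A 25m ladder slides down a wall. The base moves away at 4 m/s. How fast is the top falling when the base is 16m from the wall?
64√41/123 ≈ 3.332 m/s

x² + y² = 25²
2x·dx/dt + 2y·dy/dt = 0
dy/dt = -x/y · dx/dt = -16/(3√41) · 4 = -64√41/123 m/s
The top is descending at 64√41/123 ≈ 3.332 m/s.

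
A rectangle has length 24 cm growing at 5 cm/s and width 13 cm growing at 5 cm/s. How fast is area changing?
185 cm²/s

A = lw
dA/dt = w·dl/dt + l·dw/dt = 13·5 + 24·5 = 185 cm²/s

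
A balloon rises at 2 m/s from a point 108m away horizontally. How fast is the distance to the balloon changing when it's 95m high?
190√20689/20689 ≈ 1.321 m/s

z² = 108² + y²
z = √(108² + 95²) = √20689
dz/dt = y/z · dy/dt = 95/√20689 · 2 = 190√20689/20689 ≈ 1.321 m/s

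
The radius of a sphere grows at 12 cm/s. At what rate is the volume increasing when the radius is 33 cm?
52272π cm³/s

V = (4/3)πr³
dV/dt = dV/dr · dr/dt = 4πr² · 12
At r = 33: dV/dt = 52272π cm³/s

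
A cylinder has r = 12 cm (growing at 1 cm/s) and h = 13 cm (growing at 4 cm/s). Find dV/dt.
888π cm³/s

V = πr²h
dV/dt = 2πrh·dr/dt + πr²·dh/dt
= 2π(12)(13)(1) + π(12)²(4)
= 888π cm³/s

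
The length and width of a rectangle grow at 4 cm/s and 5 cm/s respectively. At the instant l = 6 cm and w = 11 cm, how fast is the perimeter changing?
18 cm/s

P = 2(l + w)
dP/dt = 2(dl/dt + dw/dt) = 2(4 + 5) = 18 cm/s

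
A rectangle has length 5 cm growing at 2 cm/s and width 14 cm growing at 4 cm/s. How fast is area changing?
48 cm²/s

A = lw
dA/dt = w·dl/dt + l·dw/dt = 14·2 + 5·4 = 48 cm²/s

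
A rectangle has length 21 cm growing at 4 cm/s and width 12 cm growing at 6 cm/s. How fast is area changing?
174 cm²/s

A = lw
dA/dt = w·dl/dt + l·dw/dt = 12·4 + 21·6 = 174 cm²/s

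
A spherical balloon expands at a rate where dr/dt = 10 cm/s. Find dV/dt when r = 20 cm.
16000π cm³/s

V = (4/3)πr³
dV/dt = dV/dr · dr/dt = 4πr² · 10
At r = 20: dV/dt = 16000π cm³/s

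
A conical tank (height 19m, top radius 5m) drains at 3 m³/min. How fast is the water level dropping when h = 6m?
361/(300π) ≈ 0.383 m/min

r/h = 5/19, so r = (5/19)h
V = (1/3)πr²h = (1/3)π((5/19)h)²h = (25/1083)πh³
dV/dh = (25/361)πh²
dh/dt = (dV/dt)/(dV/dh) = -3/((25/361)π·6²) = -361/(300π) m/min
The level is dropping at 361/(300π) ≈ 0.383 m/min.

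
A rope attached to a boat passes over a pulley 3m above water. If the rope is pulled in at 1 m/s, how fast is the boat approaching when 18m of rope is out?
6√35/35 ≈ 1.014 m/s

rope² = x² + 3²
x = √(18² - 3²) = 3√35
dx/dt = (rope/x) · d(rope)/dt = (18/(3√35)) · (-1) = -6√35/35 m/s
The boat approaches at 6√35/35 ≈ 1.014 m/s.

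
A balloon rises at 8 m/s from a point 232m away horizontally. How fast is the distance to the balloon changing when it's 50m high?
200√14081/14081 ≈ 1.685 m/s

z² = 232² + y²
z = √(232² + 50²) = 2√14081
dz/dt = y/z · dy/dt = 50/(2√14081) · 8 = 200√14081/14081 ≈ 1.685 m/s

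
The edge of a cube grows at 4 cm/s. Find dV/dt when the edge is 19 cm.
4332 cm³/s

V = s³
dV/dt = 3s² · ds/dt = 3·19²·4 = 4332 cm³/s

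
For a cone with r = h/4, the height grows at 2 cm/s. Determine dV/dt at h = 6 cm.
9π/2 cm³/s

V = (1/3)π(h/4)²h = πh³/48
dV/dt = πh²/16 · 2
At h = 6: dV/dt = 9π/2 cm³/s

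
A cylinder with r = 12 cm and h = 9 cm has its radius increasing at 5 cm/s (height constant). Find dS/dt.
330π cm²/s

S = 2πrh + 2πr² (lateral + bases)
dS/dt = (2πh + 4πr)·dr/dt = (2π·9 + 4π·12)·5
= 330π cm²/s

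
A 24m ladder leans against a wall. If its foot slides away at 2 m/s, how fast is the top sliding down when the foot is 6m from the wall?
2√15/15 ≈ 0.5164 m/s

x² + y² = 24²
2x·dx/dt + 2y·dy/dt = 0
dy/dt = -x/y · dx/dt = -6/(6√15) · 2 = -2√15/15 m/s
The top is descending at 2√15/15 ≈ 0.5164 m/s.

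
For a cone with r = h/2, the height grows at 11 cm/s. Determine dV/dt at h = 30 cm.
2475π cm³/s

V = (1/3)π(h/2)²h = πh³/12
dV/dt = πh²/4 · 11
At h = 30: dV/dt = 2475π cm³/s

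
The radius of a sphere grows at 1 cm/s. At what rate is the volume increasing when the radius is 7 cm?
196π cm³/s

V = (4/3)πr³
dV/dt = dV/dr · dr/dt = 4πr² · 1
At r = 7: dV/dt = 196π cm³/s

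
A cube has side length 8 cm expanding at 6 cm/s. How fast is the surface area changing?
576 cm²/s

A = 6s²
dA/dt = 12s · ds/dt = 12·8·6 = 576 cm²/s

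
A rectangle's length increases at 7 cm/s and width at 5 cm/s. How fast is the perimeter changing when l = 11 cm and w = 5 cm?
24 cm/s

P = 2(l + w)
dP/dt = 2(dl/dt + dw/dt) = 2(7 + 5) = 24 cm/s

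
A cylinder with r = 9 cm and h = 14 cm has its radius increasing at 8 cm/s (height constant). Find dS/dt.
512π cm²/s

S = 2πrh + 2πr² (lateral + bases)
dS/dt = (2πh + 4πr)·dr/dt = (2π·14 + 4π·9)·8
= 512π cm²/s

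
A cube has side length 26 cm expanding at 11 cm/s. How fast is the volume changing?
22308 cm³/s

V = s³
dV/dt = 3s² · ds/dt = 3·26²·11 = 22308 cm³/s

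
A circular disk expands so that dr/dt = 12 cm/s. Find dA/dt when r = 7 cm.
168π cm²/s

A = πr²
dA/dt = 2πr · dr/dt = 2π(7)(12) = 168π cm²/s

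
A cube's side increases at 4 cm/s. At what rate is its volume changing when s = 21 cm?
5292 cm³/s

V = s³
dV/dt = 3s² · ds/dt = 3·21²·4 = 5292 cm³/s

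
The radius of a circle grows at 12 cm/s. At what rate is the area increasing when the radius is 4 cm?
96π cm²/s

A = πr²
dA/dt = 2πr · dr/dt = 2π(4)(12) = 96π cm²/s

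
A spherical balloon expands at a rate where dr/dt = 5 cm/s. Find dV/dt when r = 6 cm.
720π cm³/s

V = (4/3)πr³
dV/dt = dV/dr · dr/dt = 4πr² · 5
At r = 6: dV/dt = 720π cm³/s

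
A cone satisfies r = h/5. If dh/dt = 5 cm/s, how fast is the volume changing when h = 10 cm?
20π cm³/s

V = (1/3)π(h/5)²h = πh³/75
dV/dt = πh²/25 · 5
At h = 10: dV/dt = 20π cm³/s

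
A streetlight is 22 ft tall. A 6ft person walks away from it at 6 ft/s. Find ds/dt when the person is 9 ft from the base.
9/4 ft/s

By similar triangles: 22/(x+s) = 6/s
Solving: s = 6x/16
ds/dt = 6/16 · dx/dt = 3/8 · 6 = 9/4 ft/s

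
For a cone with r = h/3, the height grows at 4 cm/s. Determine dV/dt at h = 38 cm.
5776π/9 cm³/s

V = (1/3)π(h/3)²h = πh³/27
dV/dt = πh²/9 · 4
At h = 38: dV/dt = 5776π/9 cm³/s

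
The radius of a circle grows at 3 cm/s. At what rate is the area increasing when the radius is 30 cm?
180π cm²/s

A = πr²
dA/dt = 2πr · dr/dt = 2π(30)(3) = 180π cm²/s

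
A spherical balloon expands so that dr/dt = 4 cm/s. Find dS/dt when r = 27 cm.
864π cm²/s

S = 4πr²
dS/dt = dS/dr · dr/dt = 8πr · 4
At r = 27: dS/dt = 864π cm²/s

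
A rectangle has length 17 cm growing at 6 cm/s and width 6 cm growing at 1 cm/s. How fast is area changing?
53 cm²/s

A = lw
dA/dt = w·dl/dt + l·dw/dt = 6·6 + 17·1 = 53 cm²/s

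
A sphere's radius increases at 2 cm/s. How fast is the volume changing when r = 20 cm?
3200π cm³/s

V = (4/3)πr³
dV/dt = dV/dr · dr/dt = 4πr² · 2
At r = 20: dV/dt = 3200π cm³/s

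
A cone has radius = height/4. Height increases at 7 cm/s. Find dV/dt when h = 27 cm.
5103π/16 cm³/s

V = (1/3)π(h/4)²h = πh³/48
dV/dt = πh²/16 · 7
At h = 27: dV/dt = 5103π/16 cm³/s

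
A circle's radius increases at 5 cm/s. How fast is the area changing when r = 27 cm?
270π cm²/s

A = πr²
dA/dt = 2πr · dr/dt = 2π(27)(5) = 270π cm²/s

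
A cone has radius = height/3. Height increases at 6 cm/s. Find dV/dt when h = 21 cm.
294π cm³/s

V = (1/3)π(h/3)²h = πh³/27
dV/dt = πh²/9 · 6
At h = 21: dV/dt = 294π cm³/s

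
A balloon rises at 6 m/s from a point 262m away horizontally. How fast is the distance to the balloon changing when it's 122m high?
183√20882/10441 ≈ 2.533 m/s

z² = 262² + y²
z = √(262² + 122²) = 2√20882
dz/dt = y/z · dy/dt = 122/(2√20882) · 6 = 183√20882/10441 ≈ 2.533 m/s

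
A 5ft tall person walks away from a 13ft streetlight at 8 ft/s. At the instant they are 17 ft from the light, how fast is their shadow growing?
5 ft/s

By similar triangles: 13/(x+s) = 5/s
Solving: s = 5x/8
ds/dt = 5/8 · dx/dt = 5/8 · 8 = 5 ft/s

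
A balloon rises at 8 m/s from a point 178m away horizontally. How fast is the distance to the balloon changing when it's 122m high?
244√11642/5821 ≈ 4.523 m/s

z² = 178² + y²
z = √(178² + 122²) = 2√11642
dz/dt = y/z · dy/dt = 122/(2√11642) · 8 = 244√11642/5821 ≈ 4.523 m/s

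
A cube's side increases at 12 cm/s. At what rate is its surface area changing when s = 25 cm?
3600 cm²/s

A = 6s²
dA/dt = 12s · ds/dt = 12·25·12 = 3600 cm²/s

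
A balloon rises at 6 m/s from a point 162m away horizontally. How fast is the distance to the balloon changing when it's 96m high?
96√985/985 ≈ 3.059 m/s

z² = 162² + y²
z = √(162² + 96²) = 6√985
dz/dt = y/z · dy/dt = 96/(6√985) · 6 = 96√985/985 ≈ 3.059 m/s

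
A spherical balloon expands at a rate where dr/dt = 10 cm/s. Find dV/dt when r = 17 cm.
11560π cm³/s

V = (4/3)πr³
dV/dt = dV/dr · dr/dt = 4πr² · 10
At r = 17: dV/dt = 11560π cm³/s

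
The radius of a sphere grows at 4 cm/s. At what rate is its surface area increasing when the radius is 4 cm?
128π cm²/s

S = 4πr²
dS/dt = dS/dr · dr/dt = 8πr · 4
At r = 4: dS/dt = 128π cm²/s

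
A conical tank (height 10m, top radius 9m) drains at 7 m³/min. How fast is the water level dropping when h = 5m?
28/(81π) ≈ 0.11 m/min

r/h = 9/10, so r = (9/10)h
V = (1/3)πr²h = (1/3)π((9/10)h)²h = (27/100)πh³
dV/dh = (81/100)πh²
dh/dt = (dV/dt)/(dV/dh) = -7/((81/100)π·5²) = -28/(81π) m/min
The level is dropping at 28/(81π) ≈ 0.11 m/min.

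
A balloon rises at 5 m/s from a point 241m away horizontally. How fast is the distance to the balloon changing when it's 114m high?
570√71077/71077 ≈ 2.138 m/s

z² = 241² + y²
z = √(241² + 114²) = √71077
dz/dt = y/z · dy/dt = 114/√71077 · 5 = 570√71077/71077 ≈ 2.138 m/s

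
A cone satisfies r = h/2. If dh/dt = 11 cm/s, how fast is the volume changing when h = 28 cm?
2156π cm³/s

V = (1/3)π(h/2)²h = πh³/12
dV/dt = πh²/4 · 11
At h = 28: dV/dt = 2156π cm³/s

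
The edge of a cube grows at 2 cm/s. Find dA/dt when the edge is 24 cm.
576 cm²/s

A = 6s²
dA/dt = 12s · ds/dt = 12·24·2 = 576 cm²/s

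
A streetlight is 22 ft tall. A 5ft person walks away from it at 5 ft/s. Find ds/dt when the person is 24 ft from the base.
25/17 ft/s

By similar triangles: 22/(x+s) = 5/s
Solving: s = 5x/17
ds/dt = 5/17 · dx/dt = 5/17 · 5 = 25/17 ft/s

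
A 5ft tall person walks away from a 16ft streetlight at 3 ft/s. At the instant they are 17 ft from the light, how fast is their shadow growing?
15/11 ft/s

By similar triangles: 16/(x+s) = 5/s
Solving: s = 5x/11
ds/dt = 5/11 · dx/dt = 5/11 · 3 = 15/11 ft/s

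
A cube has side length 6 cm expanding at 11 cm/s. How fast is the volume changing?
1188 cm³/s

V = s³
dV/dt = 3s² · ds/dt = 3·6²·11 = 1188 cm³/s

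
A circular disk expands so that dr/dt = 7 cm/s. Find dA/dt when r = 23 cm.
322π cm²/s

A = πr²
dA/dt = 2πr · dr/dt = 2π(23)(7) = 322π cm²/s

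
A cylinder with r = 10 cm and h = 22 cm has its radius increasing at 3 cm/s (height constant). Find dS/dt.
252π cm²/s

S = 2πrh + 2πr² (lateral + bases)
dS/dt = (2πh + 4πr)·dr/dt = (2π·22 + 4π·10)·3
= 252π cm²/s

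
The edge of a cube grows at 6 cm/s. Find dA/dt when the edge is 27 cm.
1944 cm²/s

A = 6s²
dA/dt = 12s · ds/dt = 12·27·6 = 1944 cm²/s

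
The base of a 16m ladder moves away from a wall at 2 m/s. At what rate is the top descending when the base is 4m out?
2√15/15 ≈ 0.5164 m/s

x² + y² = 16²
2x·dx/dt + 2y·dy/dt = 0
dy/dt = -x/y · dx/dt = -4/(4√15) · 2 = -2√15/15 m/s
The top is descending at 2√15/15 ≈ 0.5164 m/s.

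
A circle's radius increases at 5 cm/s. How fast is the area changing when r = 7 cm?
70π cm²/s

A = πr²
dA/dt = 2πr · dr/dt = 2π(7)(5) = 70π cm²/s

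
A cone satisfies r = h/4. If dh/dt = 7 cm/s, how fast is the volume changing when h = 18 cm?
567π/4 cm³/s

V = (1/3)π(h/4)²h = πh³/48
dV/dt = πh²/16 · 7
At h = 18: dV/dt = 567π/4 cm³/s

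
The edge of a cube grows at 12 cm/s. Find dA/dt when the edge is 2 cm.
288 cm²/s

A = 6s²
dA/dt = 12s · ds/dt = 12·2·12 = 288 cm²/s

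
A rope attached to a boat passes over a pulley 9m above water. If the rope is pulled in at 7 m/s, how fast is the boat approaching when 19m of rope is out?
19√70/20 ≈ 7.948 m/s

rope² = x² + 9²
x = √(19² - 9²) = 2√70
dx/dt = (rope/x) · d(rope)/dt = (19/(2√70)) · (-7) = -19√70/20 m/s
The boat approaches at 19√70/20 ≈ 7.948 m/s.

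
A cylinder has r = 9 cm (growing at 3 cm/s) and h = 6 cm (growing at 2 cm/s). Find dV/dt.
486π cm³/s

V = πr²h
dV/dt = 2πrh·dr/dt + πr²·dh/dt
= 2π(9)(6)(3) + π(9)²(2)
= 486π cm³/s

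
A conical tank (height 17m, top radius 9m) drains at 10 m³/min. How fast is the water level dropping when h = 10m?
289/(810π) ≈ 0.1136 m/min

r/h = 9/17, so r = (9/17)h
V = (1/3)πr²h = (1/3)π((9/17)h)²h = (27/289)πh³
dV/dh = (81/289)πh²
dh/dt = (dV/dt)/(dV/dh) = -10/((81/289)π·10²) = -289/(810π) m/min
The level is dropping at 289/(810π) ≈ 0.1136 m/min.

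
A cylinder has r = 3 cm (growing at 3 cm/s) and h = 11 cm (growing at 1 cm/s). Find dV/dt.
207π cm³/s

V = πr²h
dV/dt = 2πrh·dr/dt + πr²·dh/dt
= 2π(3)(11)(3) + π(3)²(1)
= 207π cm³/s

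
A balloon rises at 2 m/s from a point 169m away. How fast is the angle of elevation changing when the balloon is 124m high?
0.007693 rad/s

tan(θ) = y/169
sec²(θ) · dθ/dt = (1/169) · dy/dt
dθ/dt = cos²(θ)/169 · 2 = 169/(169² + 124²) · 2
dθ/dt = 0.007693 rad/s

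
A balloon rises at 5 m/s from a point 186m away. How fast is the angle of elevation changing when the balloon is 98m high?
0.021041 rad/s

tan(θ) = y/186
sec²(θ) · dθ/dt = (1/186) · dy/dt
dθ/dt = cos²(θ)/186 · 5 = 186/(186² + 98²) · 5
dθ/dt = 0.021041 rad/s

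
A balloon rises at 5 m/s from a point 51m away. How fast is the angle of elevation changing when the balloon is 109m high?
0.017608 rad/s

tan(θ) = y/51
sec²(θ) · dθ/dt = (1/51) · dy/dt
dθ/dt = cos²(θ)/51 · 5 = 51/(51² + 109²) · 5
dθ/dt = 0.017608 rad/s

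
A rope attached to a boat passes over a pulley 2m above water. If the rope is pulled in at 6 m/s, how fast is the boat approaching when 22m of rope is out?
11√30/10 ≈ 6.025 m/s

rope² = x² + 2²
x = √(22² - 2²) = 4√30
dx/dt = (rope/x) · d(rope)/dt = (22/(4√30)) · (-6) = -11√30/10 m/s
The boat approaches at 11√30/10 ≈ 6.025 m/s.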